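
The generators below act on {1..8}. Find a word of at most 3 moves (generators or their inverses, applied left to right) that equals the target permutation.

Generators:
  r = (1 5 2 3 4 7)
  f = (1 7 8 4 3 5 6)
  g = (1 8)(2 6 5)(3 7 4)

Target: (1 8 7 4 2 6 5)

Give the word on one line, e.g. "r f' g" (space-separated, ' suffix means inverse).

r' r' f'

  after r': (1 7 4 3 2 5)
  after r': (1 4 2)(3 5 7)
  after f': (1 8 7 4 2 6 5)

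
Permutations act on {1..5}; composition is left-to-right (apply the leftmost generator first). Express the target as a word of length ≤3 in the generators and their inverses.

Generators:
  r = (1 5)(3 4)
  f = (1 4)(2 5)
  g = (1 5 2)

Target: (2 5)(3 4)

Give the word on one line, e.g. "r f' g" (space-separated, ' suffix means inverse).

  after r: (1 5)(3 4)
  after g': (2 5)(3 4)

r g'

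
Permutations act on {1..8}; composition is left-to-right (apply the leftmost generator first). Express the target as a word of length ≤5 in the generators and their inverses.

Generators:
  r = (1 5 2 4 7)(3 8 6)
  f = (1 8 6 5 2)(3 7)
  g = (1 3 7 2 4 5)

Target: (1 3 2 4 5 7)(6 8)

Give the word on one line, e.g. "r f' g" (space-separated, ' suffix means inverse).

  after r: (1 5 2 4 7)(3 8 6)
  after f': (1 6 7 2 4 3)
  after g': (1 6 3 5 4)
  after r: (1 3 2 4 5 7)(6 8)

r f' g' r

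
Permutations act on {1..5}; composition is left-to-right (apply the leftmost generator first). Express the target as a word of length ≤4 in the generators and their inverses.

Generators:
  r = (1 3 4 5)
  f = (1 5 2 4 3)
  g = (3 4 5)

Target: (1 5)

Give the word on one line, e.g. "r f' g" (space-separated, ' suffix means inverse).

  after g: (3 4 5)
  after r': (1 5)

g r'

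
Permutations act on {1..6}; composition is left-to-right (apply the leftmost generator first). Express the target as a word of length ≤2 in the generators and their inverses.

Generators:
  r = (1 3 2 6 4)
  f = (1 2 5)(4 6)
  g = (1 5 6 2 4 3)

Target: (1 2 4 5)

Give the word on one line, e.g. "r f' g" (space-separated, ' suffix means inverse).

  after r': (1 4 6 2 3)
  after g': (1 2 4 5)

r' g'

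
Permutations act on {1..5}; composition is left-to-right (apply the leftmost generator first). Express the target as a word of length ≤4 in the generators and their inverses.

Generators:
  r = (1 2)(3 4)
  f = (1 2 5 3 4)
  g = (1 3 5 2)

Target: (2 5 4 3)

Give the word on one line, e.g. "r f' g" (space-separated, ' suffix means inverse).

  after g': (1 2 5 3)
  after r: (2 5 4 3)

g' r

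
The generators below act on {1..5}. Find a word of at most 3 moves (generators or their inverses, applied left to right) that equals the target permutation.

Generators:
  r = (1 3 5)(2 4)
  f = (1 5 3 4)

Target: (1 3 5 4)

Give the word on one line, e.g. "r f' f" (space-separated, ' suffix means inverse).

  after r: (1 3 5)(2 4)
  after r: (1 5 3)
  after f: (1 3 5 4)

r r f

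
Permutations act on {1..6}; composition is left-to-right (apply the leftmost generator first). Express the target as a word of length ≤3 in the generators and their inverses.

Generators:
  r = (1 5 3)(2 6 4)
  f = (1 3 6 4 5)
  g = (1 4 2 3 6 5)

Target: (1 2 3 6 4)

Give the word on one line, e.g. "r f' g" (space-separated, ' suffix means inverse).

  after g': (1 5 6 3 2 4)
  after g': (1 6 2)(3 4 5)
  after r': (1 2 3 6 4)

g' g' r'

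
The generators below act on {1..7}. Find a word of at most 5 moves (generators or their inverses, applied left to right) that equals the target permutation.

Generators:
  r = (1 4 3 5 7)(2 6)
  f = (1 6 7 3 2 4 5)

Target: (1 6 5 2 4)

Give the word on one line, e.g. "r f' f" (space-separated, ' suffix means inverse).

  after r: (1 4 3 5 7)(2 6)
  after f': (1 2)(3 4 7 5 6)
  after r: (1 6 5 2 4)

r f' r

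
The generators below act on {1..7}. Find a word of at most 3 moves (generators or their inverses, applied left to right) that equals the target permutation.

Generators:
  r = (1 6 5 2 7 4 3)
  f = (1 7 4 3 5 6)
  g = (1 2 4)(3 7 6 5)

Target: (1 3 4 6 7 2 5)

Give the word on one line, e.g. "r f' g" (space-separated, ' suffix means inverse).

r g g

  after r: (1 6 5 2 7 4 3)
  after g: (1 5 4 7)(2 6 3)
  after g: (1 3 4 6 7 2 5)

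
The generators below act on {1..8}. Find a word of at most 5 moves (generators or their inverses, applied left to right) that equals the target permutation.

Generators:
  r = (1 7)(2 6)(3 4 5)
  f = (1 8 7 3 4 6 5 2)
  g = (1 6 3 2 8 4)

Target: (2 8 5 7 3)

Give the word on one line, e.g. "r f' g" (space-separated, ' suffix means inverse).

  after f: (1 8 7 3 4 6 5 2)
  after f: (1 7 4 5)(2 8 3 6)
  after r': (2 8 5 7 3)

f f r'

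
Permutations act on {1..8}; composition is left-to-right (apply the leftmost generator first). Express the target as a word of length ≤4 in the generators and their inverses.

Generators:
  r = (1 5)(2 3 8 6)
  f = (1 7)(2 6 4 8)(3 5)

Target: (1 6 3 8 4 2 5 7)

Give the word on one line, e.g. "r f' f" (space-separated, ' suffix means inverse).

r f r' r'

  after r: (1 5)(2 3 8 6)
  after f: (1 3 2 5 7)(4 8)
  after r': (1 2)(3 6 8 4)(5 7)
  after r': (1 6 3 8 4 2 5 7)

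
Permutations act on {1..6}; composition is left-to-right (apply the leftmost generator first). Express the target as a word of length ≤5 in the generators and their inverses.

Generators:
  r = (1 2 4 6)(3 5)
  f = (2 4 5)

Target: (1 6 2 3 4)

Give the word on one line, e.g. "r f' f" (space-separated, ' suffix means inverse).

r f r' r' r'

  after r: (1 2 4 6)(3 5)
  after f: (1 4 6)(2 5 3)
  after r': (1 2 3)
  after r': (2 5 3 6 4)
  after r': (1 6 2 3 4)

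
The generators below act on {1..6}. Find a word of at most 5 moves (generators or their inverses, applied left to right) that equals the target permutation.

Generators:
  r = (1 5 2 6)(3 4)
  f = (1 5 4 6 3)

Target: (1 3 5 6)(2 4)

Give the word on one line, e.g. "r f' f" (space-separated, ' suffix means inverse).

  after r': (1 6 2 5)(3 4)
  after f: (1 3 6 2 4)
  after r: (1 4 5 2 3)
  after r: (1 3 5 6)(2 4)

r' f r r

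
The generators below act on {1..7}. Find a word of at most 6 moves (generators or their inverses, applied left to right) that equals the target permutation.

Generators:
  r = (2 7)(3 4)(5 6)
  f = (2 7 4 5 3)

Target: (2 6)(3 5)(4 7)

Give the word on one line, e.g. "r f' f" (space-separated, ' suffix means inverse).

  after r': (2 7)(3 4)(5 6)
  after f: (2 4)(3 5 6)
  after r': (2 3 6 4 7)
  after f': (2 5 4)(3 6 7)
  after r': (2 6)(3 5)(4 7)

r' f r' f' r'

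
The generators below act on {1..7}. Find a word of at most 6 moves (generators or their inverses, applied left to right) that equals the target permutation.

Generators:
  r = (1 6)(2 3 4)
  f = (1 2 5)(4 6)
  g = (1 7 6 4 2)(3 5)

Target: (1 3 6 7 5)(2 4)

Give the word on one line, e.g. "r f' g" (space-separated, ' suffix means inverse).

r' g r' f f

  after r': (1 6)(2 4 3)
  after g: (1 4 5 3)(6 7)
  after r': (1 3 6 7)(2 4 5)
  after f: (1 3 4)(2 6 7)
  after f: (1 3 6 7 5)(2 4)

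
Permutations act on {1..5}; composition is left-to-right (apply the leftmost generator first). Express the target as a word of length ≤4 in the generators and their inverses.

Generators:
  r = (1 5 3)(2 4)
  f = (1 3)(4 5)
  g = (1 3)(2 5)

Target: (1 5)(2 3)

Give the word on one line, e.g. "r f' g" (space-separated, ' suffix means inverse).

r' f r

  after r': (1 3 5)(2 4)
  after f: (2 5 3 4)
  after r: (1 5)(2 3)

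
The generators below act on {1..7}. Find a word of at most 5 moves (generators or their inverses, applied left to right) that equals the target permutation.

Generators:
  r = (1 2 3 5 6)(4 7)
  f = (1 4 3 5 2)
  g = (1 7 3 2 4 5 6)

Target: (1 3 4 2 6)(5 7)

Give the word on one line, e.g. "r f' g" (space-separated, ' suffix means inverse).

  after g': (1 6 5 4 2 3 7)
  after f: (1 6 2 5 3 7 4)
  after g: (2 6 4 7 5)
  after r: (1 2)(3 5)(6 7)
  after g': (1 3 4 2 6)(5 7)

g' f g r g'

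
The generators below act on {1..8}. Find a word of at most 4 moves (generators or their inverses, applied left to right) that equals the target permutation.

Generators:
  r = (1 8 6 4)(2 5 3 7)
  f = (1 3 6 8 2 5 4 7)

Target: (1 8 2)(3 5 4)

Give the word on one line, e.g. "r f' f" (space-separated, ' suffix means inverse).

f' f' r' r'

  after f': (1 7 4 5 2 8 6 3)
  after f': (1 4 2 6)(3 7 5 8)
  after r': (1 6 4 7 2 8 5)
  after r': (1 8 2)(3 5 4)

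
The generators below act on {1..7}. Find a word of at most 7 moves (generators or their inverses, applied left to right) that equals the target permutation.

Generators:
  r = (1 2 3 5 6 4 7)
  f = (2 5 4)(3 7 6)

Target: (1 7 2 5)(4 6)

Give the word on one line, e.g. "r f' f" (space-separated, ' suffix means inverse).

  after r': (1 7 4 6 5 3 2)
  after r': (1 4 5 2 7 6 3)
  after r': (1 6 2 4 3 7 5)
  after f: (1 3 6 5)(4 7)
  after f: (1 7 2 5)(4 6)

r' r' r' f f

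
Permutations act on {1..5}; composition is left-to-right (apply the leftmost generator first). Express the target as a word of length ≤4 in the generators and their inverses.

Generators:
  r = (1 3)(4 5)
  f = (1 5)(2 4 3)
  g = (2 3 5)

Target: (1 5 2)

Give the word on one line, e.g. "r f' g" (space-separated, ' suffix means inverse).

  after r: (1 3)(4 5)
  after f: (1 2 4)(3 5)
  after f: (1 4 5 2 3)
  after r': (1 5 2)

r f f r'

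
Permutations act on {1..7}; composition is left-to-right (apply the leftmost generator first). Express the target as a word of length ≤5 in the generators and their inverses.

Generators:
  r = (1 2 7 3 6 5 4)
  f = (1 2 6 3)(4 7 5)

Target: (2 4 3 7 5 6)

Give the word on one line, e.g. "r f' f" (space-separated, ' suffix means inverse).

  after r': (1 4 5 6 3 7 2)
  after f': (1 5 2 3 4 7)
  after r': (1 6 3 5)(2 7 4)
  after f: (1 3 4 6)(2 5)
  after f: (2 4 3 7 5 6)

r' f' r' f f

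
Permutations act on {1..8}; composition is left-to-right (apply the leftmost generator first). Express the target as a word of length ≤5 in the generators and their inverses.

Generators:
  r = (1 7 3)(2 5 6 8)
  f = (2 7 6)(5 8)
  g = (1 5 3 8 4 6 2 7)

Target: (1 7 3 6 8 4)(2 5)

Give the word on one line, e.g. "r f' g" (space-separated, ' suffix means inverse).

g f' r' f'

  after g: (1 5 3 8 4 6 2 7)
  after f': (1 8 4 7)(3 5)
  after r': (1 6 5 7 3 2 8 4)
  after f': (1 7 3 6 8 4)(2 5)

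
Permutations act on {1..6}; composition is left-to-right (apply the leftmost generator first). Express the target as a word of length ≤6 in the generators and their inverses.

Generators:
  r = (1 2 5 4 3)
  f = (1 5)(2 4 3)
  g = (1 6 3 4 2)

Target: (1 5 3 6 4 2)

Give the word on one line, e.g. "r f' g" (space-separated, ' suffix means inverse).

f g r' g' r'

  after f: (1 5)(2 4 3)
  after g: (1 5 6 3)
  after r': (1 2)(4 5 6)
  after g': (1 4 5)(3 6)
  after r': (1 5 3 6 4 2)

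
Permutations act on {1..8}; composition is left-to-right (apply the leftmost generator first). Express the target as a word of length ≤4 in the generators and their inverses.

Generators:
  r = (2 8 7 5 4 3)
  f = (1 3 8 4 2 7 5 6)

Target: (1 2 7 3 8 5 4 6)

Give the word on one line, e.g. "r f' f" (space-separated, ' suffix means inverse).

  after r': (2 3 4 5 7 8)
  after f: (1 3 2 8 7 4 6)
  after r: (1 2 7 3 8 5 4 6)

r' f r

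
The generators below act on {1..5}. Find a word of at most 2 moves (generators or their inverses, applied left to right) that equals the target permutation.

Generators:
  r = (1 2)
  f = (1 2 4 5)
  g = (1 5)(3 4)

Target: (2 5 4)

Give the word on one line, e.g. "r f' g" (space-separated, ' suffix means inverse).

r f'

  after r: (1 2)
  after f': (2 5 4)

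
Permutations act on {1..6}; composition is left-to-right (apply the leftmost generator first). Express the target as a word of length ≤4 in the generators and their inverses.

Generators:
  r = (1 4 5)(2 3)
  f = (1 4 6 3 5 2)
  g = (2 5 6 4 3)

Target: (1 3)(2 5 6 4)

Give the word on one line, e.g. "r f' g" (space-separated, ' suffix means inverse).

g' g' f' r'

  after g': (2 3 4 6 5)
  after g': (2 4 5 3 6)
  after f': (1 2)(3 4)(5 6)
  after r': (1 3)(2 5 6 4)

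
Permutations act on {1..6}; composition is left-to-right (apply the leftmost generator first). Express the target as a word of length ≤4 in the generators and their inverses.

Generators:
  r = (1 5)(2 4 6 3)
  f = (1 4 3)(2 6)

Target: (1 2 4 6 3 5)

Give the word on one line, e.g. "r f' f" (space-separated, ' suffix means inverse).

f r'

  after f: (1 4 3)(2 6)
  after r': (1 2 4 6 3 5)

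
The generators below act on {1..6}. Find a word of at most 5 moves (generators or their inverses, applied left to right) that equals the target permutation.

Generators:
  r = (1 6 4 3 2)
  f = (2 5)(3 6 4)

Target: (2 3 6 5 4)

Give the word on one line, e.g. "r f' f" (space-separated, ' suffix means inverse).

  after f: (2 5)(3 6 4)
  after r: (1 6 3 4 2 5)
  after r: (1 4)(2 5 6)
  after f': (1 6 5 3 4)
  after r': (2 3 6 5 4)

f r r f' r'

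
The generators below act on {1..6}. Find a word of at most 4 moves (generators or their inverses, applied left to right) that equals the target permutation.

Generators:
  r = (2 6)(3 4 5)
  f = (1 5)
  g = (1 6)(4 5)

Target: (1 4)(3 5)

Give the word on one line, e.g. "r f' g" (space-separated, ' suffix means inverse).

f' r f' r

  after f': (1 5)
  after r: (1 3 4 5)(2 6)
  after f': (1 3 4)(2 6)
  after r: (1 4)(3 5)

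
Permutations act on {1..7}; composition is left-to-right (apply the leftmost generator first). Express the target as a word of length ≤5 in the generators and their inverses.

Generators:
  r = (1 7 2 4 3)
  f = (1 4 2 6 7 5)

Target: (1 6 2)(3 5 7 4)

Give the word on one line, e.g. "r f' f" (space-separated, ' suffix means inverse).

  after f': (1 5 7 6 2 4)
  after r': (1 5)(3 4)(6 7)
  after f': (1 7 2 4 3)
  after f': (1 6 2)(3 5 7 4)

f' r' f' f'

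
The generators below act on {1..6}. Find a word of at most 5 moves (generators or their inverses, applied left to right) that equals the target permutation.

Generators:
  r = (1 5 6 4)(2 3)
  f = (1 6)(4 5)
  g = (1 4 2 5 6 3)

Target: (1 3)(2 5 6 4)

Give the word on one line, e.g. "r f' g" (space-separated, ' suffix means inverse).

g g g r g

  after g: (1 4 2 5 6 3)
  after g: (1 2 6)(3 4 5)
  after g: (1 5)(2 3)(4 6)
  after r: (1 6)
  after g: (1 3)(2 5 6 4)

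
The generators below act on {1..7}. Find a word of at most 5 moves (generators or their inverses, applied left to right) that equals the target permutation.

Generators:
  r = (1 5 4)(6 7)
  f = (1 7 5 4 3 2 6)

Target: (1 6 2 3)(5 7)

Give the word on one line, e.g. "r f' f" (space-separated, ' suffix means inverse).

  after f': (1 6 2 3 4 5 7)
  after r': (1 7 4)(2 3 5 6)
  after r': (1 6 2 3)(5 7)

f' r' r'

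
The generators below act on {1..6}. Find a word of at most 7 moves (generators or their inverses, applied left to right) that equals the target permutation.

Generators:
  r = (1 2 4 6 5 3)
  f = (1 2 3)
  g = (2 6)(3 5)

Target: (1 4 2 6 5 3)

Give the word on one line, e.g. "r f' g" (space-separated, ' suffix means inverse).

f g f' f' r'

  after f: (1 2 3)
  after g: (1 6 2 5 3)
  after f': (1 6)(2 5)
  after f': (1 6 3 2 5)
  after r': (1 4 2 6 5 3)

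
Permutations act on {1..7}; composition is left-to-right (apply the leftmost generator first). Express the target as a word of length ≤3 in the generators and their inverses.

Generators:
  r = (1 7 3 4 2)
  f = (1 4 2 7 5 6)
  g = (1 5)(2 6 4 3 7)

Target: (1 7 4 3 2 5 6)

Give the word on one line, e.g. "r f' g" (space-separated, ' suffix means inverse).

g f'

  after g: (1 5)(2 6 4 3 7)
  after f': (1 7 4 3 2 5 6)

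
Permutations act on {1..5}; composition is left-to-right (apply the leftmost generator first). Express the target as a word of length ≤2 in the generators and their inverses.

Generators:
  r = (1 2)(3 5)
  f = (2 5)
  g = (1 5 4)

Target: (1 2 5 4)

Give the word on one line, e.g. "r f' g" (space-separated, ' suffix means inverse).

g f

  after g: (1 5 4)
  after f: (1 2 5 4)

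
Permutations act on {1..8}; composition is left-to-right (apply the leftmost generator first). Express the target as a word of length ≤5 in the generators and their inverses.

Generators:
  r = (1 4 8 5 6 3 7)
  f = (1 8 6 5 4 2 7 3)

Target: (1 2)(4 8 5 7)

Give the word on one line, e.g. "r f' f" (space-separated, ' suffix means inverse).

  after f': (1 3 7 2 4 5 6 8)
  after r: (1 7 2 8 4 6 5 3)
  after f': (1 2)(4 8 5 7)

f' r f'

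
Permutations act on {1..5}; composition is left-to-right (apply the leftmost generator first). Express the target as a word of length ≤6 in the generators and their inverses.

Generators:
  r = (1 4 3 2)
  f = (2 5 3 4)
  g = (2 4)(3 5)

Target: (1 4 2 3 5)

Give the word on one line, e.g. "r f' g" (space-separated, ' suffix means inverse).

r f' r f'

  after r: (1 4 3 2)
  after f': (1 3 4 5 2)
  after r: (1 2 4 5)
  after f': (1 4 2 3 5)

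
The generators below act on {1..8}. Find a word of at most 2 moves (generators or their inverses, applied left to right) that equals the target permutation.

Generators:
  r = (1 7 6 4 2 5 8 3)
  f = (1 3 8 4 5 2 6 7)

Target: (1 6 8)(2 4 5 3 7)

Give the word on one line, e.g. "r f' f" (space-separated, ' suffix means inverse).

r f'

  after r: (1 7 6 4 2 5 8 3)
  after f': (1 6 8)(2 4 5 3 7)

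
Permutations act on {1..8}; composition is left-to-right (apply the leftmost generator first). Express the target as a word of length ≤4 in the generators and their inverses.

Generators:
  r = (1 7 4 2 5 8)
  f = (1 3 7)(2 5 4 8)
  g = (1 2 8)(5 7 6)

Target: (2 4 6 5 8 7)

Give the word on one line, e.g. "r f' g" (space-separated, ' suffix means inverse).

  after r': (1 8 5 2 4 7)
  after g': (1 2 4 5)(6 7 8)
  after g': (2 4 6 5 8 7)

r' g' g'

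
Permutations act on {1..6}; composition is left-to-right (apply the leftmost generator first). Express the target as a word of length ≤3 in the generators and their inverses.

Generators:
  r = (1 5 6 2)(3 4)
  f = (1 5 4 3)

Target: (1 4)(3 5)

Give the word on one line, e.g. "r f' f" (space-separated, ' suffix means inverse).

f f

  after f: (1 5 4 3)
  after f: (1 4)(3 5)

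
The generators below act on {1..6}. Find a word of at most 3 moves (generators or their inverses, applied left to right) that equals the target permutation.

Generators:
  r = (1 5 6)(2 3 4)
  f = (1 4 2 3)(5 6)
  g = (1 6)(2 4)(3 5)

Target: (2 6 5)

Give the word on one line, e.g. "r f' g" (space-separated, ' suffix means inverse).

r' f' r'

  after r': (1 6 5)(2 4 3)
  after f': (1 5 3 4 2)
  after r': (2 6 5)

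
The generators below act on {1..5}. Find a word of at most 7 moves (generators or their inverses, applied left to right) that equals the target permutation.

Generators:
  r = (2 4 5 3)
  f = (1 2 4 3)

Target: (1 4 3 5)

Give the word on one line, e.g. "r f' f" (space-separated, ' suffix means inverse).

f' f' r r f'

  after f': (1 3 4 2)
  after f': (1 4)(2 3)
  after r: (1 5 3 4)
  after r: (1 3 5 2 4)
  after f': (1 4 3 5)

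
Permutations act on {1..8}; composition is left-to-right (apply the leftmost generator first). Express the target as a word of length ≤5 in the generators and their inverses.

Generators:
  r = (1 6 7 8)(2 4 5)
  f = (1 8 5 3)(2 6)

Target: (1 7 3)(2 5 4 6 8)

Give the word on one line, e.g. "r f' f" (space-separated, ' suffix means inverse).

r f f r

  after r: (1 6 7 8)(2 4 5)
  after f: (1 2 4 3)(5 6 7)
  after f: (1 6 7 3 8 5 2 4)
  after r: (1 7 3)(2 5 4 6 8)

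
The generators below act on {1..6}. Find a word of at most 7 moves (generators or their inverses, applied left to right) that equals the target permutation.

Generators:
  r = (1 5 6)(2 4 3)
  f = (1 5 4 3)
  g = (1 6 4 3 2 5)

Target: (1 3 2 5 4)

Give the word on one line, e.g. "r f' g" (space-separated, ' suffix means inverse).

r g' f' r r

  after r: (1 5 6)(2 4 3)
  after g': (1 2 6 5)
  after f': (1 2 6)(3 4 5)
  after r: (1 4 6 5 2)
  after r: (1 3 2 5 4)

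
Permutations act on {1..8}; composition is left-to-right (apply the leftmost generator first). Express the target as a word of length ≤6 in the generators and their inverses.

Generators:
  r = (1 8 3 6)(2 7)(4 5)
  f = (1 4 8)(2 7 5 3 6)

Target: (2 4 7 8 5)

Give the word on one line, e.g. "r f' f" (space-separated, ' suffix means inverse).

  after f: (1 4 8)(2 7 5 3 6)
  after r: (1 5 6 7 4 3)
  after f: (1 3 4 6 5 2 7 8)
  after f: (1 6 3 8 4 2 5 7)
  after r: (2 4 7 8 5)

f r f f r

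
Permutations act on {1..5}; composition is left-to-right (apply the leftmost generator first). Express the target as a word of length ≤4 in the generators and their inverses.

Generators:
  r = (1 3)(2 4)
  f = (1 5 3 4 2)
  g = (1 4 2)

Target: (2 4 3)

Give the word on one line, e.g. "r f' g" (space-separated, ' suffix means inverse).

g g r' g'

  after g: (1 4 2)
  after g: (1 2 4)
  after r': (1 4 3)
  after g': (2 4 3)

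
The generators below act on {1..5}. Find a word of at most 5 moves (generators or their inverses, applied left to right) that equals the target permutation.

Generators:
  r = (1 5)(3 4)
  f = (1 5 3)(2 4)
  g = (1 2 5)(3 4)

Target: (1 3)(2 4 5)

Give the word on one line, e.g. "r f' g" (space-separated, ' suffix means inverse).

  after f': (1 3 5)(2 4)
  after r': (1 4 2 3)
  after g: (1 3 2 4 5)
  after g: (1 4)(2 3 5)
  after r': (1 3)(2 4 5)

f' r' g g r'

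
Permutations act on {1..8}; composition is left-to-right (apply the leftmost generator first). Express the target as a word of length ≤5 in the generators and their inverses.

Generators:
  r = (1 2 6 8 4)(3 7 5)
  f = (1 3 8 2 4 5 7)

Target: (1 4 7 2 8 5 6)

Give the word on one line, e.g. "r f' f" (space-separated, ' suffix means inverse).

f' r' f r

  after f': (1 7 5 4 2 8 3)
  after r': (1 3 4)(2 6)(5 8)
  after f: (1 8 7)(2 6 4 3 5)
  after r: (1 4 7 2 8 5 6)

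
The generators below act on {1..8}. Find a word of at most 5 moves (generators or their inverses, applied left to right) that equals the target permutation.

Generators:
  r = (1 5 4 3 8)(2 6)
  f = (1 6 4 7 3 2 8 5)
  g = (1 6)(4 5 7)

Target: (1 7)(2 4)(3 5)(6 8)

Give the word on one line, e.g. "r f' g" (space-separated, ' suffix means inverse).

  after r: (1 5 4 3 8)(2 6)
  after g: (1 7 4 3 8 6 2)
  after g: (1 4 3 8)(2 6)(5 7)
  after f: (1 7)(2 4)(3 5)(6 8)

r g g f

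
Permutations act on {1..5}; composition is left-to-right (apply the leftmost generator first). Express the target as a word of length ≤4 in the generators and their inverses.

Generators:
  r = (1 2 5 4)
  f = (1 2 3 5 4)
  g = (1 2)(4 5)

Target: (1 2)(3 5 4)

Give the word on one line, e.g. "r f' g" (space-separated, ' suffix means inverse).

g' f' r

  after g': (1 2)(4 5)
  after f': (2 4 3)
  after r: (1 2)(3 5 4)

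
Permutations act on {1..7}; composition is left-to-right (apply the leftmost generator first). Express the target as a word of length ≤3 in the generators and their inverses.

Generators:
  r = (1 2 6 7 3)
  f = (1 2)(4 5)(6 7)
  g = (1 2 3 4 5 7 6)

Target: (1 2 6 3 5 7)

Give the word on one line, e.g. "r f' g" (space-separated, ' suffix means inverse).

  after g: (1 2 3 4 5 7 6)
  after r': (2 7)(3 4 5 6)
  after f': (1 2 6 3 5 7)

g r' f'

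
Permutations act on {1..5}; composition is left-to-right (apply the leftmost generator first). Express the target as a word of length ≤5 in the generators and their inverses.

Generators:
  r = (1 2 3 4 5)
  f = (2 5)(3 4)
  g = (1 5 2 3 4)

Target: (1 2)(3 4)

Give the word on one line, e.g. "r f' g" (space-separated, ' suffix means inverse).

  after f': (2 5)(3 4)
  after r': (1 5)(2 4)
  after g: (1 2)(3 4)

f' r' g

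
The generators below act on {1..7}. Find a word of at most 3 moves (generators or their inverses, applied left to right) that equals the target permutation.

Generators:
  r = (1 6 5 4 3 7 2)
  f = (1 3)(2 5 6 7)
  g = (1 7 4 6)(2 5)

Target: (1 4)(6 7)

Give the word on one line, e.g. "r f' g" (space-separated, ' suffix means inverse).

  after g': (1 6 4 7)(2 5)
  after g': (1 4)(6 7)

g' g'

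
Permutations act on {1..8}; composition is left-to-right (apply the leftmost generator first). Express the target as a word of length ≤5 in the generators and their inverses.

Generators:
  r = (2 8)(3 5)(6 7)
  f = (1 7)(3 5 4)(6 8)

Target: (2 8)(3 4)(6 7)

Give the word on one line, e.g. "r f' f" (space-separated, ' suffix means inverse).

  after f': (1 7)(3 4 5)(6 8)
  after f': (3 5 4)
  after f': (1 7)(6 8)
  after f': (3 4 5)
  after r: (2 8)(3 4)(6 7)

f' f' f' f' r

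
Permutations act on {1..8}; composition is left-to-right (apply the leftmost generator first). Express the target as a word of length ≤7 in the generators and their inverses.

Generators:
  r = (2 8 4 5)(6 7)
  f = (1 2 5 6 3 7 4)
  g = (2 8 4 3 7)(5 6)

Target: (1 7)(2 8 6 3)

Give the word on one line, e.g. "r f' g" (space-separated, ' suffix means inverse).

  after f': (1 4 7 3 6 5 2)
  after f': (1 7 6 2 4 3 5)
  after r': (1 6 5)(2 8)(3 4)
  after f: (1 3)(2 8 5)(4 7)
  after f: (1 7)(2 8 6 3)

f' f' r' f f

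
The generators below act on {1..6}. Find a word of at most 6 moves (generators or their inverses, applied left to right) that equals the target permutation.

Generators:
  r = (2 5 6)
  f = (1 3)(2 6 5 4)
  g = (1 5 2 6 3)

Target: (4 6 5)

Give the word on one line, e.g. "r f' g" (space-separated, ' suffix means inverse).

  after f': (1 3)(2 4 5 6)
  after r: (1 3)(2 4 6 5)
  after r: (1 3)(2 4)
  after f: (4 6 5)

f' r r f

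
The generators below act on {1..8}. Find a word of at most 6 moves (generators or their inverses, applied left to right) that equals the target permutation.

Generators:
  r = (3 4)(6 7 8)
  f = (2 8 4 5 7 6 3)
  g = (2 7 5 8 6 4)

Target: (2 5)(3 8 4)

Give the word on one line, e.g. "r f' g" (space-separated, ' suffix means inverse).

  after r: (3 4)(6 7 8)
  after f: (2 8 3 5 7 4)
  after g': (2 5)(3 7 6 8)
  after r: (2 5)(3 8 4)

r f g' r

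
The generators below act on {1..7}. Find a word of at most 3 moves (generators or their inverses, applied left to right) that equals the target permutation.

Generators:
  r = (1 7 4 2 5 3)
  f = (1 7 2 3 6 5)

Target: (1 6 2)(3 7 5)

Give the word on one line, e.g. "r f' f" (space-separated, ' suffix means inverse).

  after f': (1 5 6 3 2 7)
  after f': (1 6 2)(3 7 5)

f' f'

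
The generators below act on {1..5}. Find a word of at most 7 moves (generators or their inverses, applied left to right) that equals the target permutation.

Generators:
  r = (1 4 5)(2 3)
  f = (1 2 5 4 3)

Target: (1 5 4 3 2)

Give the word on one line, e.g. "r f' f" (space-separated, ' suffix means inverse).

  after f: (1 2 5 4 3)
  after r': (1 3 5)(2 4)
  after f: (2 3 4 5)
  after r: (1 4)(3 5)
  after f': (1 5 4 3 2)

f r' f r f'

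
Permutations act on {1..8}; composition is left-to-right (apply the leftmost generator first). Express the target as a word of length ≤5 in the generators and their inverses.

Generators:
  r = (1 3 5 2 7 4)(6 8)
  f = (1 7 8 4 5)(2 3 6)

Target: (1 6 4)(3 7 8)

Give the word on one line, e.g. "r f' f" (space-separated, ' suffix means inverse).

  after f': (1 5 4 8 7)(2 6 3)
  after f': (1 4 7 5 8)(2 3 6)
  after r': (1 7 3 8 4 2)(5 6)
  after f: (1 8 5 2 7 6)(3 4)
  after r': (1 6 4)(3 7 8)

f' f' r' f r'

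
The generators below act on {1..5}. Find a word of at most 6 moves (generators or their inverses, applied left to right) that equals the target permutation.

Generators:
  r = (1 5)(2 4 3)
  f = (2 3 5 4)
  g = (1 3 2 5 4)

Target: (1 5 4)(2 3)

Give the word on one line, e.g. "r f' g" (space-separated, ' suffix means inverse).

  after g': (1 4 5 2 3)
  after r': (1 2 4)(3 5)
  after f: (1 3 4)
  after f: (1 5 4)(2 3)

g' r' f f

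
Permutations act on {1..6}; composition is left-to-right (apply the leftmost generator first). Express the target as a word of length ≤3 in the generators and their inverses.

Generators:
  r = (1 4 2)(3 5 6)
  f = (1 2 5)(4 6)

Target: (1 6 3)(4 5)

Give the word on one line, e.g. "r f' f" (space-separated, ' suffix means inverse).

  after r: (1 4 2)(3 5 6)
  after f: (1 6 3)(4 5)

r f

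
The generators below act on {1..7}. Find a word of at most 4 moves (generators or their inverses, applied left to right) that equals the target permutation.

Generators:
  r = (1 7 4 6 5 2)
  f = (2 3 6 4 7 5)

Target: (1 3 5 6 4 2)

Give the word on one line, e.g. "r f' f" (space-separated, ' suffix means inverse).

  after r': (1 2 5 6 4 7)
  after f: (1 3 6 7)(4 5)
  after r: (1 3 5 6 4 2)

r' f r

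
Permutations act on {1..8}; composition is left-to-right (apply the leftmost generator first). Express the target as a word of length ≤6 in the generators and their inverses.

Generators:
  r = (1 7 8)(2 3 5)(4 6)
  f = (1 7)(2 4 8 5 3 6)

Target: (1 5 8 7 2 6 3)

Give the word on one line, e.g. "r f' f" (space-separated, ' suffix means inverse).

  after r: (1 7 8)(2 3 5)(4 6)
  after f': (2 5 6)(3 8 7 4)
  after r': (1 8)(2 3 7 6 5 4)
  after f: (1 5 8 7 2 6 3)

r f' r' f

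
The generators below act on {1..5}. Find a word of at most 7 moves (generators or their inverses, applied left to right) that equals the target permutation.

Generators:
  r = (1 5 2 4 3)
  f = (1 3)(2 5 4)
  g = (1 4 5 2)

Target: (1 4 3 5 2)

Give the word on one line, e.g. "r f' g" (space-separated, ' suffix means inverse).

f r' f' g f'

  after f: (1 3)(2 5 4)
  after r': (1 4 5 2)
  after f': (1 5 4 2 3)
  after g: (1 2 3 4)
  after f': (1 4 3 5 2)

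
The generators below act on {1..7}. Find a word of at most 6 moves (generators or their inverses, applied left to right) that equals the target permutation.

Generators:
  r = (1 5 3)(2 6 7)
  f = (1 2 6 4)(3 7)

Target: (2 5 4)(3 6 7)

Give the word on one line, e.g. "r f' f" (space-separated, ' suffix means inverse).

f r' f' r' r'

  after f: (1 2 6 4)(3 7)
  after r': (1 7 5)(3 6 4)
  after f': (1 3 2)(4 7 5)
  after r': (1 5 4 6 2 3 7)
  after r': (2 5 4)(3 6 7)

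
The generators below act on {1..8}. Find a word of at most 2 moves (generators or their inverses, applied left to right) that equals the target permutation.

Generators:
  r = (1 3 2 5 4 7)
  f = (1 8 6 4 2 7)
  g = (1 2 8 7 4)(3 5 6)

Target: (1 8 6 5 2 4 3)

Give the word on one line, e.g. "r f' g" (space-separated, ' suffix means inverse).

  after f: (1 8 6 4 2 7)
  after r': (1 8 6 5 2 4 3)

f r'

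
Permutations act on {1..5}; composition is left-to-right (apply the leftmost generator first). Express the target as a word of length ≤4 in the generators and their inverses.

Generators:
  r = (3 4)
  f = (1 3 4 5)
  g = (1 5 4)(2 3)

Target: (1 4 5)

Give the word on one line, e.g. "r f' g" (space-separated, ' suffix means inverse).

f r'

  after f: (1 3 4 5)
  after r': (1 4 5)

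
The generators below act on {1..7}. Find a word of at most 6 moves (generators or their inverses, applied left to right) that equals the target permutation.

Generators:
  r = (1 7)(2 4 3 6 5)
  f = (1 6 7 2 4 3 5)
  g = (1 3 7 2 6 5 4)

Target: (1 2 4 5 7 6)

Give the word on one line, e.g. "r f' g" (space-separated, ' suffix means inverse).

  after f': (1 5 3 4 2 7 6)
  after g': (1 6 4 7 2 3 5)
  after f': (2 4 6)
  after r': (1 7)(3 4)(5 6)
  after f: (1 2 4 5 7 6)

f' g' f' r' f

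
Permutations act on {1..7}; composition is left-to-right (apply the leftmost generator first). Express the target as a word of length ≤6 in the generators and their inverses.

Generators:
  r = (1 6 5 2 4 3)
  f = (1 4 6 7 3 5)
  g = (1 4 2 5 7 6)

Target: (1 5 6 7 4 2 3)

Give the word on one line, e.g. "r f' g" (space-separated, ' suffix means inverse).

f' r f' r'

  after f': (1 5 3 7 6 4)
  after r: (1 2 4 6 3 7 5)
  after f': (1 2)(3 6 7)
  after r': (1 5 6 7 4 2 3)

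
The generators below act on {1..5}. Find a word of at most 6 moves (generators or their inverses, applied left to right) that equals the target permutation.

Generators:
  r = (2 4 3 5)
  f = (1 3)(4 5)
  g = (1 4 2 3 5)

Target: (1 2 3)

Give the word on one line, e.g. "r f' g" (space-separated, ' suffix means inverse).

g' f g f'

  after g': (1 5 3 2 4)
  after f: (1 4 3 2 5)
  after g: (1 2)(4 5)
  after f': (1 2 3)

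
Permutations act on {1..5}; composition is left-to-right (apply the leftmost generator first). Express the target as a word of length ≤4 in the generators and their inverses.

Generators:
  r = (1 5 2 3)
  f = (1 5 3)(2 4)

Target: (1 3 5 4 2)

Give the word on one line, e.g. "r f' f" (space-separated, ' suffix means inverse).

  after r: (1 5 2 3)
  after f: (1 3 5 4 2)

r f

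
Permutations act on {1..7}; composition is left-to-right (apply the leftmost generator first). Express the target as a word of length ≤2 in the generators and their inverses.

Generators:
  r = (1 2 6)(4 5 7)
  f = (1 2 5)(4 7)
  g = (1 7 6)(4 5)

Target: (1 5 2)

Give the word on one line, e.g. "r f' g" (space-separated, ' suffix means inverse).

  after f: (1 2 5)(4 7)
  after f: (1 5 2)

f f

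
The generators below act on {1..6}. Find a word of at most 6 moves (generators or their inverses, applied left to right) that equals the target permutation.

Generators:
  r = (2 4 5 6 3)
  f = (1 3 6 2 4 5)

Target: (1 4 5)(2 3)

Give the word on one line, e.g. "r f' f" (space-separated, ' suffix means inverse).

  after r': (2 3 6 5 4)
  after f: (1 3 2 6)
  after r': (1 6)(2 5 4)
  after f: (1 2)(3 6)
  after f: (1 4 5)(2 3)

r' f r' f f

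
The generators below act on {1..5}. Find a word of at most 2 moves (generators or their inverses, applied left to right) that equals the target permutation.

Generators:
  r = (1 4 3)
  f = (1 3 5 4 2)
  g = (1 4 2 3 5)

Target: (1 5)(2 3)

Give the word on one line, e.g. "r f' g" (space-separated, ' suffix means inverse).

r' g

  after r': (1 3 4)
  after g: (1 5)(2 3)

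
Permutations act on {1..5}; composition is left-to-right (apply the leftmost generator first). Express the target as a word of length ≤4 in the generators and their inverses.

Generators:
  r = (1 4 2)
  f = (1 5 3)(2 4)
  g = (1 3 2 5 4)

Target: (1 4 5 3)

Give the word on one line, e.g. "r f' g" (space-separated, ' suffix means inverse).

  after r': (1 2 4)
  after f: (1 4 5 3)

r' f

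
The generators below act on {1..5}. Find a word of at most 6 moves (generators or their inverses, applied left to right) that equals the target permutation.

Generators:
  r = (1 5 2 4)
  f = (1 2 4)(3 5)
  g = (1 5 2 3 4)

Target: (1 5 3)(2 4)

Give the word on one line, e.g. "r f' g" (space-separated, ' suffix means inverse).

g' f r g' r

  after g': (1 4 3 2 5)
  after f: (2 3 4 5)
  after r: (1 5 4 2 3)
  after g': (3 4 5)
  after r: (1 5 3)(2 4)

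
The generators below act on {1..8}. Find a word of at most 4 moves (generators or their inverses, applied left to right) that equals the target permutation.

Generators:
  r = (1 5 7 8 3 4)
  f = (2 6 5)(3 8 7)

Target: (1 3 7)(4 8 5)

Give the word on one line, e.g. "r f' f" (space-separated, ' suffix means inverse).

r r r r

  after r: (1 5 7 8 3 4)
  after r: (1 7 3)(4 5 8)
  after r: (1 8)(3 5)(4 7)
  after r: (1 3 7)(4 8 5)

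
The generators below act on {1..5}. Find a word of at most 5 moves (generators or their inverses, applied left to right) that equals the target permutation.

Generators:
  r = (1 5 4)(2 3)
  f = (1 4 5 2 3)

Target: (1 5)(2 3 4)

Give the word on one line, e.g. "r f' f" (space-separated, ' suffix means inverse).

  after r': (1 4 5)(2 3)
  after f': (3 5)
  after r: (1 5 2 3 4)
  after f': (1 4 3)
  after r': (1 5)(2 3 4)

r' f' r f' r'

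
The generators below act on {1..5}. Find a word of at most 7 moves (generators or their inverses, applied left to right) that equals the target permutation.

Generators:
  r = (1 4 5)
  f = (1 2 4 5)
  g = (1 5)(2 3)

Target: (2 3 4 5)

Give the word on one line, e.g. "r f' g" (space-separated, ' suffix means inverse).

g r' r' f' r

  after g: (1 5)(2 3)
  after r': (1 4)(2 3)
  after r': (2 3)(4 5)
  after f': (1 5 2 3)
  after r: (2 3 4 5)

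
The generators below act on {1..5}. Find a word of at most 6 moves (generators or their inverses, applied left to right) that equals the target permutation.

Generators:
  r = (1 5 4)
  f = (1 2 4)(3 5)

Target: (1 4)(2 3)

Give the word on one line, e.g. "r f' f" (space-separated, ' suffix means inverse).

  after f': (1 4 2)(3 5)
  after r': (1 5 3)(2 4)
  after r': (2 5 3 4)
  after f': (1 4)(2 3)

f' r' r' f'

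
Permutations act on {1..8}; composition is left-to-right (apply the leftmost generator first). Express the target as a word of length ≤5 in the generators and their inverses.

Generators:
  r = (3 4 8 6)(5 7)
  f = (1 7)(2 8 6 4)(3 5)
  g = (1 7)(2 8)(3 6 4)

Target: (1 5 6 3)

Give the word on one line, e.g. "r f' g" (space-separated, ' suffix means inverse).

  after f': (1 7)(2 4 6 8)(3 5)
  after r: (1 5 4 3 7)(2 8)
  after g': (1 5 6 3)

f' r g'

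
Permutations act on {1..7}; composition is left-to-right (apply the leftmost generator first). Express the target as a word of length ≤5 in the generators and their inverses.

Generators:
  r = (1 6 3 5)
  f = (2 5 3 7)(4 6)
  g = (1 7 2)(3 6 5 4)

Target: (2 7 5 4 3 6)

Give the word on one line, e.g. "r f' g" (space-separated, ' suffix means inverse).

  after r': (1 5 3 6)
  after r': (1 3)(5 6)
  after f': (1 5 4 6 2 7 3)
  after r: (2 7 5 4 3 6)

r' r' f' r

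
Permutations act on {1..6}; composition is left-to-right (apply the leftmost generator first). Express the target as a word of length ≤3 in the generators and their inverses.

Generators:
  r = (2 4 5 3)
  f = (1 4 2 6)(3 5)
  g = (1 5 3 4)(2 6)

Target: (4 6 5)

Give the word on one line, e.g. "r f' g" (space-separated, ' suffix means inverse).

  after f: (1 4 2 6)(3 5)
  after g: (4 6 5)

f g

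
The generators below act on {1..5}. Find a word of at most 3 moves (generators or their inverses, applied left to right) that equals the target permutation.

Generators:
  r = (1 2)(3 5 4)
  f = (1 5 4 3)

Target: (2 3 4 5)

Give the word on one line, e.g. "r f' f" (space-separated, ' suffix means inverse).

r' f r'

  after r': (1 2)(3 4 5)
  after f: (1 2 5)
  after r': (2 3 4 5)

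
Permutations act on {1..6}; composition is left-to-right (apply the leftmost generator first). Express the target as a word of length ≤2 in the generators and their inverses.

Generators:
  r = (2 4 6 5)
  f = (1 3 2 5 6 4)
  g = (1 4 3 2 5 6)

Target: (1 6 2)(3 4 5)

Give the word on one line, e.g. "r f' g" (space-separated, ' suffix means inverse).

f' f'

  after f': (1 4 6 5 2 3)
  after f': (1 6 2)(3 4 5)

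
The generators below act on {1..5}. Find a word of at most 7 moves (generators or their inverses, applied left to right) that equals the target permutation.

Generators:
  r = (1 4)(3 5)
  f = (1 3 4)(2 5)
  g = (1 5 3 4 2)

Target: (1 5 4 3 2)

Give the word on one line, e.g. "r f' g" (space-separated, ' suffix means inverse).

  after g: (1 5 3 4 2)
  after g: (1 3 2 5 4)
  after r': (1 5)(2 3)
  after f: (1 2 4)(3 5)
  after f: (1 5 4 3 2)

g g r' f f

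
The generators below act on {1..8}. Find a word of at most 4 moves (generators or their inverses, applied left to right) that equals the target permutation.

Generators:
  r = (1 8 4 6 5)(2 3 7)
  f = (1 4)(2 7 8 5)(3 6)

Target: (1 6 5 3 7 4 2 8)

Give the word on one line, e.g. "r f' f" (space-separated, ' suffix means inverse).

  after f: (1 4)(2 7 8 5)(3 6)
  after r: (1 6 7 4 8)(3 5)
  after f: (1 3 2 7)(4 5 6 8)
  after f: (1 6 5 3 7 4 2 8)

f r f f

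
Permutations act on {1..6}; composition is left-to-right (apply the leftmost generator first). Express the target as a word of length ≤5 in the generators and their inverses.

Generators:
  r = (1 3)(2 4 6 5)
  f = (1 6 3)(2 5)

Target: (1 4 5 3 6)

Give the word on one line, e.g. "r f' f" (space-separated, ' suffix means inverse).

f' r' r' f' r'

  after f': (1 3 6)(2 5)
  after r': (2 6 3 4)
  after r': (1 3 2 4 5 6)
  after f': (1 6 3 5)(2 4)
  after r': (1 4 5 3 6)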